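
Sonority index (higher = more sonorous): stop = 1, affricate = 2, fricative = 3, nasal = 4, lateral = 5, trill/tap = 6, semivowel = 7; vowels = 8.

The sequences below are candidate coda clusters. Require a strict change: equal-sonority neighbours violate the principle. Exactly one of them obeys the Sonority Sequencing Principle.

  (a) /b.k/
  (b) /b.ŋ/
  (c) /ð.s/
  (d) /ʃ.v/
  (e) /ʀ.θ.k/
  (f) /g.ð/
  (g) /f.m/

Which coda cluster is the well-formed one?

e

(a) sonority 1-1: ill-formed.
(b) sonority 1-4: ill-formed.
(c) sonority 3-3: ill-formed.
(d) sonority 3-3: ill-formed.
(e) sonority 6-3-1: well-formed.
(f) sonority 1-3: ill-formed.
(g) sonority 3-4: ill-formed.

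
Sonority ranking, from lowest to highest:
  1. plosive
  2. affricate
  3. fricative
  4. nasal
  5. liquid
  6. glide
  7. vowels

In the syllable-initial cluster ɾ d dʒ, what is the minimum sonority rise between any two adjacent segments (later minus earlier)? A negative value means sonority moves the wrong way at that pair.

-4

/ɾ/ — liquid, sonority 5.
/d/ — plosive, sonority 1.
/dʒ/ — affricate, sonority 2.
/ɾ/→/d/: change -4.
/d/→/dʒ/: change +1.
Minimum = -4.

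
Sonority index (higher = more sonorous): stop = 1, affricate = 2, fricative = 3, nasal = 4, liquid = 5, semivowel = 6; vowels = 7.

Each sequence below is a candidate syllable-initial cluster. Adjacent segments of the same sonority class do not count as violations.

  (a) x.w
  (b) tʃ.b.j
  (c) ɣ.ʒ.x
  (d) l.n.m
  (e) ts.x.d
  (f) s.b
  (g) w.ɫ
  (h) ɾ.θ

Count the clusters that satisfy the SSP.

(a) x.w: profile 3-6 — obeys.
(b) tʃ.b.j: profile 2-1-6 — violates.
(c) ɣ.ʒ.x: profile 3-3-3 — obeys.
(d) l.n.m: profile 5-4-4 — violates.
(e) ts.x.d: profile 2-3-1 — violates.
(f) s.b: profile 3-1 — violates.
(g) w.ɫ: profile 6-5 — violates.
(h) ɾ.θ: profile 5-3 — violates.

2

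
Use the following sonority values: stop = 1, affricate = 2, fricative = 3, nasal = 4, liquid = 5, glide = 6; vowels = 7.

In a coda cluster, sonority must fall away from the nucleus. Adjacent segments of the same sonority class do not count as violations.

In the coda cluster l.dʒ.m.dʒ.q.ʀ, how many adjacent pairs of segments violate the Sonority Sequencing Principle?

2

/l/: liquid = 5.
/dʒ/: affricate = 2.
/m/: nasal = 4.
/dʒ/: affricate = 2.
/q/: stop = 1.
/ʀ/: liquid = 5.
/l/→/dʒ/: 5→2 (falls) — ok.
/dʒ/→/m/: 2→4 (does not fall) — violation.
/m/→/dʒ/: 4→2 (falls) — ok.
/dʒ/→/q/: 2→1 (falls) — ok.
/q/→/ʀ/: 1→5 (does not fall) — violation.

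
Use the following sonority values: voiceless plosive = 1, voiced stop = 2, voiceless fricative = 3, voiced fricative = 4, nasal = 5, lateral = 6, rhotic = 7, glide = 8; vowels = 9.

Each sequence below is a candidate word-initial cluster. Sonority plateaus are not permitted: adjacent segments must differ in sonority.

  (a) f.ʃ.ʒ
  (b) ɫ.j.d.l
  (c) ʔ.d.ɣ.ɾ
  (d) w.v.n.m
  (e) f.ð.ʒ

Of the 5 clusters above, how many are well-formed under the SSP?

1

(a) 3-3-4 → violates
(b) 6-8-2-6 → violates
(c) 1-2-4-7 → obeys
(d) 8-4-5-5 → violates
(e) 3-4-4 → violates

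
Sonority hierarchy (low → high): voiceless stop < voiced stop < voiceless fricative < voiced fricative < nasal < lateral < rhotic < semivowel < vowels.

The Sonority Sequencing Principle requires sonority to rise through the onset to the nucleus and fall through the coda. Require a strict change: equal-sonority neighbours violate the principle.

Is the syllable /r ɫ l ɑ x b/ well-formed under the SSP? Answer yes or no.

no

Onset: /r/ is a rhotic (sonority 7), /ɫ/ is a lateral (sonority 6), /l/ is a lateral (sonority 6); then the nucleus /ɑ/ (sonority 9).
Onset profile 7-6-6-9 — does not strictly rise throughout.
Coda: /x/ is a voiceless fricative (sonority 3), /b/ is a voiced stop (sonority 2).
Coda profile 9-3-2 — falls from the nucleus.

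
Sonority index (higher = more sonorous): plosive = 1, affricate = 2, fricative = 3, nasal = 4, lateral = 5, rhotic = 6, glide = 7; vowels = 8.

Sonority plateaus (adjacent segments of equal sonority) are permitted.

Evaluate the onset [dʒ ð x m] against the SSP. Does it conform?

yes

/dʒ/ is an affricate (sonority 2).
/ð/ is a fricative (sonority 3).
/x/ is a fricative (sonority 3).
/m/ is a nasal (sonority 4).
The profile 2-3-3-4 is non-decreasing (plateaus allowed), so the onset satisfies the SSP.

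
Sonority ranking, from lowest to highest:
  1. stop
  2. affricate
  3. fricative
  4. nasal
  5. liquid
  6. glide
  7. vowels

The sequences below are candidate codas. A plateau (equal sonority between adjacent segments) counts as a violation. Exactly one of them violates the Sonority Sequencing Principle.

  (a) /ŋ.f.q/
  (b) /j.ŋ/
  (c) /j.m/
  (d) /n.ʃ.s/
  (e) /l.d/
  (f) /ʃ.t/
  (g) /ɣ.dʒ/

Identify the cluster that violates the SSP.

d

(a) 4-3-1 → obeys
(b) 6-4 → obeys
(c) 6-4 → obeys
(d) 4-3-3 → violates
(e) 5-1 → obeys
(f) 3-1 → obeys
(g) 3-2 → obeys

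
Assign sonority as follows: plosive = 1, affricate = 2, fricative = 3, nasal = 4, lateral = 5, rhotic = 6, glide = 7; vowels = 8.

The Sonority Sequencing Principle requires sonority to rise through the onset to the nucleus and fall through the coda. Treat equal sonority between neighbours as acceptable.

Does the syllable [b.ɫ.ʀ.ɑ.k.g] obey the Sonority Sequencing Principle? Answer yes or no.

Onset: /b/ is a plosive (sonority 1), /ɫ/ is a lateral (sonority 5), /ʀ/ is a rhotic (sonority 6); then the nucleus /ɑ/ (sonority 8).
Onset profile 1-5-6-8 — rises to the nucleus.
Coda: /k/ is a plosive (sonority 1), /g/ is a plosive (sonority 1).
Coda profile 8-1-1 — falls from the nucleus.

yes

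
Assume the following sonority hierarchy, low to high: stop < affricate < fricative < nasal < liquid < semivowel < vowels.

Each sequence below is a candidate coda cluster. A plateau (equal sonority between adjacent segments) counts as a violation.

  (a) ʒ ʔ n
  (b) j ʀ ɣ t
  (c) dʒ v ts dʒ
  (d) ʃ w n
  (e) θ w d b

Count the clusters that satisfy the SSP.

1

(a) 3-1-4 → violates
(b) 6-5-3-1 → obeys
(c) 2-3-2-2 → violates
(d) 3-6-4 → violates
(e) 3-6-1-1 → violates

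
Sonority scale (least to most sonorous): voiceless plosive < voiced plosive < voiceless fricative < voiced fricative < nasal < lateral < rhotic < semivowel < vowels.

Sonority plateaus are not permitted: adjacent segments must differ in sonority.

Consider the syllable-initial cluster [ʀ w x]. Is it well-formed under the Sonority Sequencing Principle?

/ʀ/ is a rhotic (sonority 7).
/w/ is a semivowel (sonority 8).
/x/ is a voiceless fricative (sonority 3).
The profile is 7-8-3. Between /w/ (8) and /x/ (3) sonority does not rise, so the cluster violates the SSP.

no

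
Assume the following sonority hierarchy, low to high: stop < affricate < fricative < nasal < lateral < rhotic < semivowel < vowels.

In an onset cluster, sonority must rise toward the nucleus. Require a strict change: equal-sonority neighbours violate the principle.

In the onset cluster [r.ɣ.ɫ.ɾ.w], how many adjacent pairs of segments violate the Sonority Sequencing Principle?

/r/: rhotic = 6.
/ɣ/: fricative = 3.
/ɫ/: lateral = 5.
/ɾ/: rhotic = 6.
/w/: semivowel = 7.
/r/→/ɣ/: 6→3 (does not rise) — violation.
/ɣ/→/ɫ/: 3→5 (rises) — ok.
/ɫ/→/ɾ/: 5→6 (rises) — ok.
/ɾ/→/w/: 6→7 (rises) — ok.

1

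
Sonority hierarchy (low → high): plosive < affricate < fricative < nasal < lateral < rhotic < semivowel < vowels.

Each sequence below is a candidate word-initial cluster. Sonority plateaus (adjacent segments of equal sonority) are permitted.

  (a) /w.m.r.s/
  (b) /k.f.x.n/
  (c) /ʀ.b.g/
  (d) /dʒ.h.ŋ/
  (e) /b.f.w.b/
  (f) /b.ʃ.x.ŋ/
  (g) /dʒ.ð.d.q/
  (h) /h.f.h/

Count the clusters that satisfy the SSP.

4

(a) /w.m.r.s/: profile 7-4-6-3 — violates.
(b) /k.f.x.n/: profile 1-3-3-4 — obeys.
(c) /ʀ.b.g/: profile 6-1-1 — violates.
(d) /dʒ.h.ŋ/: profile 2-3-4 — obeys.
(e) /b.f.w.b/: profile 1-3-7-1 — violates.
(f) /b.ʃ.x.ŋ/: profile 1-3-3-4 — obeys.
(g) /dʒ.ð.d.q/: profile 2-3-1-1 — violates.
(h) /h.f.h/: profile 3-3-3 — obeys.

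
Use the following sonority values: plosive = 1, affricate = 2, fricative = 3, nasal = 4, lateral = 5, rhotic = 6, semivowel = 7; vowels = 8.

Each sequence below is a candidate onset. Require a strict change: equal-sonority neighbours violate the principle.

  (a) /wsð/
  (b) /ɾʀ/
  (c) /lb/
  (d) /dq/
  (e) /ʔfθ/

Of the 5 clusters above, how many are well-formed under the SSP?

0

(a) sonority 7-3-3: ill-formed.
(b) sonority 6-6: ill-formed.
(c) sonority 5-1: ill-formed.
(d) sonority 1-1: ill-formed.
(e) sonority 1-3-3: ill-formed.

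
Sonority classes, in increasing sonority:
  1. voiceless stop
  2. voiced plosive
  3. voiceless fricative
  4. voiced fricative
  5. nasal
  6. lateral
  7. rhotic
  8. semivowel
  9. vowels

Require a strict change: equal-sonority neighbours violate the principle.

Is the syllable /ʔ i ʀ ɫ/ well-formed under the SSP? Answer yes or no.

Onset: /ʔ/ is a voiceless stop (sonority 1); then the nucleus /i/ (sonority 9).
Onset profile 1-9 — rises to the nucleus.
Coda: /ʀ/ is a rhotic (sonority 7), /ɫ/ is a lateral (sonority 6).
Coda profile 9-7-6 — falls from the nucleus.

yes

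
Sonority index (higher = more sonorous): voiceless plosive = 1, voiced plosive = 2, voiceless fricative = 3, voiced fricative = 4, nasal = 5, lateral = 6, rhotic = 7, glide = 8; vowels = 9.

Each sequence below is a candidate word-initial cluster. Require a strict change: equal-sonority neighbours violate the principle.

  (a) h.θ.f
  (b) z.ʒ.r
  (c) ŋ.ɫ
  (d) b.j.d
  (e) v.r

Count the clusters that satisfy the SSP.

2

(a) h.θ.f: profile 3-3-3 — violates.
(b) z.ʒ.r: profile 4-4-7 — violates.
(c) ŋ.ɫ: profile 5-6 — obeys.
(d) b.j.d: profile 2-8-2 — violates.
(e) v.r: profile 4-7 — obeys.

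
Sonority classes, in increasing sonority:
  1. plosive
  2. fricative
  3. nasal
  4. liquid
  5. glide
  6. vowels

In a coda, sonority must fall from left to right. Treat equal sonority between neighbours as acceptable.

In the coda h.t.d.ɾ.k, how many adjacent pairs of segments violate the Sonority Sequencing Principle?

1

/h/: fricative = 2.
/t/: plosive = 1.
/d/: plosive = 1.
/ɾ/: liquid = 4.
/k/: plosive = 1.
/h/→/t/: 2→1 (falls) — ok.
/t/→/d/: 1→1 (plateau, allowed) — ok.
/d/→/ɾ/: 1→4 (does not fall) — violation.
/ɾ/→/k/: 4→1 (falls) — ok.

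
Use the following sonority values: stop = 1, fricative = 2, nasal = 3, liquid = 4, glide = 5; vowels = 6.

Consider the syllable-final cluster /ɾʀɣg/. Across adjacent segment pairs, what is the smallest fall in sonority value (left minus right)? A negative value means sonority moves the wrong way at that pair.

0

/ɾ/: liquid = 4.
/ʀ/: liquid = 4.
/ɣ/: fricative = 2.
/g/: stop = 1.
/ɾ/→/ʀ/: change +0.
/ʀ/→/ɣ/: change +2.
/ɣ/→/g/: change +1.
Minimum = 0.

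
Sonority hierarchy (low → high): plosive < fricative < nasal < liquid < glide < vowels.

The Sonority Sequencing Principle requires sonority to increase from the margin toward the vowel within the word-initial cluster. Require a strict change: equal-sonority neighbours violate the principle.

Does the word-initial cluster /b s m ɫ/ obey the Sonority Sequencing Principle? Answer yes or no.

/b/ — plosive, sonority 1.
/s/ — fricative, sonority 2.
/m/ — nasal, sonority 3.
/ɫ/ — liquid, sonority 4.
The profile 1-2-3-4 strictly rises, so the word-initial cluster satisfies the SSP.

yes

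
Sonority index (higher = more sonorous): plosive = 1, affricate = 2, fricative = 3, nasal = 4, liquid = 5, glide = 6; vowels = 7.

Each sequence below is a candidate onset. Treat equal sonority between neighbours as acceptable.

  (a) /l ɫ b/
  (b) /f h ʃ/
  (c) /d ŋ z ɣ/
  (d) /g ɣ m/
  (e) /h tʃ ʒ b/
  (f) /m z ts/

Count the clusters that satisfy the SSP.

2

(a) /l ɫ b/: profile 5-5-1 — violates.
(b) /f h ʃ/: profile 3-3-3 — obeys.
(c) /d ŋ z ɣ/: profile 1-4-3-3 — violates.
(d) /g ɣ m/: profile 1-3-4 — obeys.
(e) /h tʃ ʒ b/: profile 3-2-3-1 — violates.
(f) /m z ts/: profile 4-3-2 — violates.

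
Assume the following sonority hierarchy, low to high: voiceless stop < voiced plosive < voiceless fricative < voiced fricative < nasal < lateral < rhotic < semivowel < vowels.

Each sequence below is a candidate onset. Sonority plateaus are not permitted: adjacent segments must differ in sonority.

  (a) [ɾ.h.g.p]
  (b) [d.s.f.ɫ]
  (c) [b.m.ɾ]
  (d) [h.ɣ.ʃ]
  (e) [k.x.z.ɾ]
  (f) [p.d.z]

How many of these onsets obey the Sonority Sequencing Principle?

(a) sonority 7-3-2-1: ill-formed.
(b) sonority 2-3-3-6: ill-formed.
(c) sonority 2-5-7: well-formed.
(d) sonority 3-4-3: ill-formed.
(e) sonority 1-3-4-7: well-formed.
(f) sonority 1-2-4: well-formed.

3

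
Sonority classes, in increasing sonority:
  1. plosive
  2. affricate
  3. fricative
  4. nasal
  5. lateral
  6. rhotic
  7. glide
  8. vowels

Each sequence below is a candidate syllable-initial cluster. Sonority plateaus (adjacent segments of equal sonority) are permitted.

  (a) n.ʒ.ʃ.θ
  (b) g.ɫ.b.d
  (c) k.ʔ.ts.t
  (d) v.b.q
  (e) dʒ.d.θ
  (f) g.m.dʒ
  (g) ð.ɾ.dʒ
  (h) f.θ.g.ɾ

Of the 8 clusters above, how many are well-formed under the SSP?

(a) sonority 4-3-3-3: ill-formed.
(b) sonority 1-5-1-1: ill-formed.
(c) sonority 1-1-2-1: ill-formed.
(d) sonority 3-1-1: ill-formed.
(e) sonority 2-1-3: ill-formed.
(f) sonority 1-4-2: ill-formed.
(g) sonority 3-6-2: ill-formed.
(h) sonority 3-3-1-6: ill-formed.

0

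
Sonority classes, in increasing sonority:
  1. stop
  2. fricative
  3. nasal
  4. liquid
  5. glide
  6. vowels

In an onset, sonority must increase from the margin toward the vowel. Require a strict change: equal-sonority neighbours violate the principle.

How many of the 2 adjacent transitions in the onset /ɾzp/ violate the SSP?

2

/ɾ/ is a liquid (sonority 4).
/z/ is a fricative (sonority 2).
/p/ is a stop (sonority 1).
/ɾ/→/z/: 4→2 (does not rise) — violation.
/z/→/p/: 2→1 (does not rise) — violation.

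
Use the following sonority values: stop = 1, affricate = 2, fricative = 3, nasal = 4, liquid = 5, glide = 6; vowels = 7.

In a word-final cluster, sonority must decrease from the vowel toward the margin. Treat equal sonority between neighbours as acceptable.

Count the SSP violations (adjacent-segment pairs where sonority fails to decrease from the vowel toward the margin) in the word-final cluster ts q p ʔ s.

1

/ts/ — affricate, sonority 2.
/q/ — stop, sonority 1.
/p/ — stop, sonority 1.
/ʔ/ — stop, sonority 1.
/s/ — fricative, sonority 3.
/ts/→/q/: 2→1 (falls) — ok.
/q/→/p/: 1→1 (plateau, allowed) — ok.
/p/→/ʔ/: 1→1 (plateau, allowed) — ok.
/ʔ/→/s/: 1→3 (does not fall) — violation.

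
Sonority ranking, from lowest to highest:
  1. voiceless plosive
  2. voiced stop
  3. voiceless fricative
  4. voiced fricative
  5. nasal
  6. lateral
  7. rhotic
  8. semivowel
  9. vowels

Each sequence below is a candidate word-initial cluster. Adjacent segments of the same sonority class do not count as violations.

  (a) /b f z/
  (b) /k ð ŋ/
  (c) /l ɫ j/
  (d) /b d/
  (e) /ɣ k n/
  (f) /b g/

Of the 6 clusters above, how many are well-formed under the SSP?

(a) /b f z/: profile 2-3-4 — obeys.
(b) /k ð ŋ/: profile 1-4-5 — obeys.
(c) /l ɫ j/: profile 6-6-8 — obeys.
(d) /b d/: profile 2-2 — obeys.
(e) /ɣ k n/: profile 4-1-5 — violates.
(f) /b g/: profile 2-2 — obeys.

5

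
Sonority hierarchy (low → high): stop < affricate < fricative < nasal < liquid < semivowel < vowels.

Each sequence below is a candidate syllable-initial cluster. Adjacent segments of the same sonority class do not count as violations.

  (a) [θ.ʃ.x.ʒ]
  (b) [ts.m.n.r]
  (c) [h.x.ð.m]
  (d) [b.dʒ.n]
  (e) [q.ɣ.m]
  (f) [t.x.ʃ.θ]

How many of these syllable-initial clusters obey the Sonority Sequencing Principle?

6

(a) sonority 3-3-3-3: well-formed.
(b) sonority 2-4-4-5: well-formed.
(c) sonority 3-3-3-4: well-formed.
(d) sonority 1-2-4: well-formed.
(e) sonority 1-3-4: well-formed.
(f) sonority 1-3-3-3: well-formed.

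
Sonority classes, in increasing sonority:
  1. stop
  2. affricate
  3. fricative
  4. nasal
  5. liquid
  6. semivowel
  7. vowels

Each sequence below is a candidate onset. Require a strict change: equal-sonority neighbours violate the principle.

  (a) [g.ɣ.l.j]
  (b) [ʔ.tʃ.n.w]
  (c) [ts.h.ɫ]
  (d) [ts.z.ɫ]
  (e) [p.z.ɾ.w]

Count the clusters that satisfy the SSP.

(a) 1-3-5-6 → obeys
(b) 1-2-4-6 → obeys
(c) 2-3-5 → obeys
(d) 2-3-5 → obeys
(e) 1-3-5-6 → obeys

5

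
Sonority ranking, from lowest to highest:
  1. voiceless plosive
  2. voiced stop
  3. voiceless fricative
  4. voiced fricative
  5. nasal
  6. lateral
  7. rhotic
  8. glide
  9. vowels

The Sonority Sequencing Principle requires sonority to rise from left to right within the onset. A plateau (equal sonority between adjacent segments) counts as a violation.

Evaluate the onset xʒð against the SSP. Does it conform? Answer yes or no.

/x/: voiceless fricative = 3.
/ʒ/: voiced fricative = 4.
/ð/: voiced fricative = 4.
The profile is 3-4-4. Between /ʒ/ (4) and /ð/ (4) sonority does not rise, so the cluster violates the SSP.

no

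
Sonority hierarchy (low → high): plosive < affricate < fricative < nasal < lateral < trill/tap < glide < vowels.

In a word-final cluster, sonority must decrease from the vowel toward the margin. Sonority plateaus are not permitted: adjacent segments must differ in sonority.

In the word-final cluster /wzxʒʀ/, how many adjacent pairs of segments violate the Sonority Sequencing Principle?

3

/w/ is a glide (sonority 7).
/z/ is a fricative (sonority 3).
/x/ is a fricative (sonority 3).
/ʒ/ is a fricative (sonority 3).
/ʀ/ is a trill/tap (sonority 6).
/w/→/z/: 7→3 (falls) — ok.
/z/→/x/: 3→3 (plateau) — violation.
/x/→/ʒ/: 3→3 (plateau) — violation.
/ʒ/→/ʀ/: 3→6 (does not fall) — violation.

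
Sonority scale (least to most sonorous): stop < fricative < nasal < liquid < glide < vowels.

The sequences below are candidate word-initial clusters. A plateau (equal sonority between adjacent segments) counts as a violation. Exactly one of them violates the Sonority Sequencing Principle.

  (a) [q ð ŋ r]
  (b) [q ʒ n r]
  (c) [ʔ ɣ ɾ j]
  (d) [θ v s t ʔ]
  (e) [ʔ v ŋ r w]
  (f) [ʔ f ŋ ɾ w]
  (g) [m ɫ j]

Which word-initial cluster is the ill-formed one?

d

(a) 1-2-3-4 → obeys
(b) 1-2-3-4 → obeys
(c) 1-2-4-5 → obeys
(d) 2-2-2-1-1 → violates
(e) 1-2-3-4-5 → obeys
(f) 1-2-3-4-5 → obeys
(g) 3-4-5 → obeys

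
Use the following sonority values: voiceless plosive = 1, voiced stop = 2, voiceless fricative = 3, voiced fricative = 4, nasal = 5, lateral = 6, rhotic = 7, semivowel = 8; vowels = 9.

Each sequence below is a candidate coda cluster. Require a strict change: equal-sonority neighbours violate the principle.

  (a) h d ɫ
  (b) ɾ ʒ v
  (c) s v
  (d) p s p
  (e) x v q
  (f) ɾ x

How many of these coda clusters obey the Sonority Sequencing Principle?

(a) sonority 3-2-6: ill-formed.
(b) sonority 7-4-4: ill-formed.
(c) sonority 3-4: ill-formed.
(d) sonority 1-3-1: ill-formed.
(e) sonority 3-4-1: ill-formed.
(f) sonority 7-3: well-formed.

1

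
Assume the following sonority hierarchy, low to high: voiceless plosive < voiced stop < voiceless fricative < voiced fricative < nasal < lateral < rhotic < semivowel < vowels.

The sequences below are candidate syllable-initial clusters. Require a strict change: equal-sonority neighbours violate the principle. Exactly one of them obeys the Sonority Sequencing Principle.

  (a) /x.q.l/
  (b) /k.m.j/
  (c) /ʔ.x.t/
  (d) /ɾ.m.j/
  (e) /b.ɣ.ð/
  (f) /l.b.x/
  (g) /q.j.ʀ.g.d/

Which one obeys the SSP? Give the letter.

(a) sonority 3-1-6: ill-formed.
(b) sonority 1-5-8: well-formed.
(c) sonority 1-3-1: ill-formed.
(d) sonority 7-5-8: ill-formed.
(e) sonority 2-4-4: ill-formed.
(f) sonority 6-2-3: ill-formed.
(g) sonority 1-8-7-2-2: ill-formed.

b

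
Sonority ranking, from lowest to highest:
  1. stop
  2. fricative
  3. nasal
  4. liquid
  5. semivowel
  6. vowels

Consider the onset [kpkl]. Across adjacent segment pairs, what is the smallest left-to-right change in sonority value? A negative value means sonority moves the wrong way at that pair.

0

/k/ is a stop (sonority 1).
/p/ is a stop (sonority 1).
/k/ is a stop (sonority 1).
/l/ is a liquid (sonority 4).
/k/→/p/: change +0.
/p/→/k/: change +0.
/k/→/l/: change +3.
Minimum = 0.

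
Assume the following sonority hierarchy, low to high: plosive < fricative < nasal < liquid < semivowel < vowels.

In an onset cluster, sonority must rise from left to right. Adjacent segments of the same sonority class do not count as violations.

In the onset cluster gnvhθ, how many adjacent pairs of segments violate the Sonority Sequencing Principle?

/g/ — plosive, sonority 1.
/n/ — nasal, sonority 3.
/v/ — fricative, sonority 2.
/h/ — fricative, sonority 2.
/θ/ — fricative, sonority 2.
/g/→/n/: 1→3 (rises) — ok.
/n/→/v/: 3→2 (does not rise) — violation.
/v/→/h/: 2→2 (plateau, allowed) — ok.
/h/→/θ/: 2→2 (plateau, allowed) — ok.

1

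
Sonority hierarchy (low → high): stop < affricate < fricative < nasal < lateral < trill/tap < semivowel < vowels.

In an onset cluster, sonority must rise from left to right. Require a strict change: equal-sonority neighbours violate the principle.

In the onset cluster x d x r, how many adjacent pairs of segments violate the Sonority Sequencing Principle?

1

/x/ — fricative, sonority 3.
/d/ — stop, sonority 1.
/x/ — fricative, sonority 3.
/r/ — trill/tap, sonority 6.
/x/→/d/: 3→1 (does not rise) — violation.
/d/→/x/: 1→3 (rises) — ok.
/x/→/r/: 3→6 (rises) — ok.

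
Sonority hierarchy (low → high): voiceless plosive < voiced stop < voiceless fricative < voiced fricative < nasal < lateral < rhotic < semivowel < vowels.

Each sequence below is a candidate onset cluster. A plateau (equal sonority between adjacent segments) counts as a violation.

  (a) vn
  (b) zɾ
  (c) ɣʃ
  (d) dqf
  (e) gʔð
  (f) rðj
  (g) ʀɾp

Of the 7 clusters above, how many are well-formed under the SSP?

2

(a) vn: profile 4-5 — obeys.
(b) zɾ: profile 4-7 — obeys.
(c) ɣʃ: profile 4-3 — violates.
(d) dqf: profile 2-1-3 — violates.
(e) gʔð: profile 2-1-4 — violates.
(f) rðj: profile 7-4-8 — violates.
(g) ʀɾp: profile 7-7-1 — violates.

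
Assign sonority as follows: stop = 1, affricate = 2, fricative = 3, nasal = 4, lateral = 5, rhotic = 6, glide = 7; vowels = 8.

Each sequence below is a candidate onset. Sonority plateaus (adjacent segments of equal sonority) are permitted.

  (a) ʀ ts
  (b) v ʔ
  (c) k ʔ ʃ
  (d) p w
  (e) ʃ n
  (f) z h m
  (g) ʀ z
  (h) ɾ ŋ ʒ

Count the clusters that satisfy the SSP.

4

(a) ʀ ts: profile 6-2 — violates.
(b) v ʔ: profile 3-1 — violates.
(c) k ʔ ʃ: profile 1-1-3 — obeys.
(d) p w: profile 1-7 — obeys.
(e) ʃ n: profile 3-4 — obeys.
(f) z h m: profile 3-3-4 — obeys.
(g) ʀ z: profile 6-3 — violates.
(h) ɾ ŋ ʒ: profile 6-4-3 — violates.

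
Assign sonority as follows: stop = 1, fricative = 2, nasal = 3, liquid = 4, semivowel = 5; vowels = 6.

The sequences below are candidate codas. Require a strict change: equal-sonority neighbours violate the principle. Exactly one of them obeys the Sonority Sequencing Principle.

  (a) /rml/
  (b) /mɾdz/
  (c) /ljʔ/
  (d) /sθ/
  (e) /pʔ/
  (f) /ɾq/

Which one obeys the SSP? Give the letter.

f

(a) 4-3-4 → violates
(b) 3-4-1-2 → violates
(c) 4-5-1 → violates
(d) 2-2 → violates
(e) 1-1 → violates
(f) 4-1 → obeys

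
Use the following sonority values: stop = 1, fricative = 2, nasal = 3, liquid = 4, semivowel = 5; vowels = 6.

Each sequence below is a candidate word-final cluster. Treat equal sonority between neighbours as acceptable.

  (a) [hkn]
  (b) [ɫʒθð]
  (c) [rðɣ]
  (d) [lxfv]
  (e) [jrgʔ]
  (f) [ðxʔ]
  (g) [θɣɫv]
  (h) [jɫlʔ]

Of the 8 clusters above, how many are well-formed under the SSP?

(a) sonority 2-1-3: ill-formed.
(b) sonority 4-2-2-2: well-formed.
(c) sonority 4-2-2: well-formed.
(d) sonority 4-2-2-2: well-formed.
(e) sonority 5-4-1-1: well-formed.
(f) sonority 2-2-1: well-formed.
(g) sonority 2-2-4-2: ill-formed.
(h) sonority 5-4-4-1: well-formed.

6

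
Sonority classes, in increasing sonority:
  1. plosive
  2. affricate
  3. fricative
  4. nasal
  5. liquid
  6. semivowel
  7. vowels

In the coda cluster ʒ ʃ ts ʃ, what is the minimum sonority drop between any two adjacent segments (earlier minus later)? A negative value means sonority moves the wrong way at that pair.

/ʒ/ is a fricative (sonority 3).
/ʃ/ is a fricative (sonority 3).
/ts/ is an affricate (sonority 2).
/ʃ/ is a fricative (sonority 3).
/ʒ/→/ʃ/: change +0.
/ʃ/→/ts/: change +1.
/ts/→/ʃ/: change -1.
Minimum = -1.

-1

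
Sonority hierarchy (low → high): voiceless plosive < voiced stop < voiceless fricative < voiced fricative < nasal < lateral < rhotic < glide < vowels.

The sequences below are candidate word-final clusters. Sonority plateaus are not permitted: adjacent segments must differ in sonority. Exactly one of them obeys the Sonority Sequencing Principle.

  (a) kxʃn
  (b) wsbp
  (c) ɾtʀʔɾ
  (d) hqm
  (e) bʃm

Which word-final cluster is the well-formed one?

b

(a) kxʃn: profile 1-3-3-5 — violates.
(b) wsbp: profile 8-3-2-1 — obeys.
(c) ɾtʀʔɾ: profile 7-1-7-1-7 — violates.
(d) hqm: profile 3-1-5 — violates.
(e) bʃm: profile 2-3-5 — violates.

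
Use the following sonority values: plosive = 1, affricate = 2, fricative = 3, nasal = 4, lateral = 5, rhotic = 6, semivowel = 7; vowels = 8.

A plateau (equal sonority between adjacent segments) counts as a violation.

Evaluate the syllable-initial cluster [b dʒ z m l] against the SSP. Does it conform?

yes

/b/ is a plosive (sonority 1).
/dʒ/ is an affricate (sonority 2).
/z/ is a fricative (sonority 3).
/m/ is a nasal (sonority 4).
/l/ is a lateral (sonority 5).
The profile 1-2-3-4-5 strictly rises, so the syllable-initial cluster satisfies the SSP.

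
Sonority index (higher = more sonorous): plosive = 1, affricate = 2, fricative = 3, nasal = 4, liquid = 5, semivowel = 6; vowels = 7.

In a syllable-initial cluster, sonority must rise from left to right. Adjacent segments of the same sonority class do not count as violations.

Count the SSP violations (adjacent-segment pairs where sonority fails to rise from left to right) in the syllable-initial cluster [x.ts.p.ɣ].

2

/x/ — fricative, sonority 3.
/ts/ — affricate, sonority 2.
/p/ — plosive, sonority 1.
/ɣ/ — fricative, sonority 3.
/x/→/ts/: 3→2 (does not rise) — violation.
/ts/→/p/: 2→1 (does not rise) — violation.
/p/→/ɣ/: 1→3 (rises) — ok.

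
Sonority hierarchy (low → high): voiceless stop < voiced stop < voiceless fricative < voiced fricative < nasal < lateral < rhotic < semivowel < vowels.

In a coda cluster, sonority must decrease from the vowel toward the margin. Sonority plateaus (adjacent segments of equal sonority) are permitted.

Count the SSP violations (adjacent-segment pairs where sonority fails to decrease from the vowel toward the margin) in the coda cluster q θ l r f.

/q/: voiceless stop = 1.
/θ/: voiceless fricative = 3.
/l/: lateral = 6.
/r/: rhotic = 7.
/f/: voiceless fricative = 3.
/q/→/θ/: 1→3 (does not fall) — violation.
/θ/→/l/: 3→6 (does not fall) — violation.
/l/→/r/: 6→7 (does not fall) — violation.
/r/→/f/: 7→3 (falls) — ok.

3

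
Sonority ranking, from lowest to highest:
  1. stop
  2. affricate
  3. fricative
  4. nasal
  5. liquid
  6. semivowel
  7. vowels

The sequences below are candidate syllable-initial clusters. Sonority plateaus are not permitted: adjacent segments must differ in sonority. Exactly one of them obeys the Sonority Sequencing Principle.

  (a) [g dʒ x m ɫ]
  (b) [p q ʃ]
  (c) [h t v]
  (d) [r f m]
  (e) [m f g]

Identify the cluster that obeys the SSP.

a

(a) [g dʒ x m ɫ]: profile 1-2-3-4-5 — obeys.
(b) [p q ʃ]: profile 1-1-3 — violates.
(c) [h t v]: profile 3-1-3 — violates.
(d) [r f m]: profile 5-3-4 — violates.
(e) [m f g]: profile 4-3-1 — violates.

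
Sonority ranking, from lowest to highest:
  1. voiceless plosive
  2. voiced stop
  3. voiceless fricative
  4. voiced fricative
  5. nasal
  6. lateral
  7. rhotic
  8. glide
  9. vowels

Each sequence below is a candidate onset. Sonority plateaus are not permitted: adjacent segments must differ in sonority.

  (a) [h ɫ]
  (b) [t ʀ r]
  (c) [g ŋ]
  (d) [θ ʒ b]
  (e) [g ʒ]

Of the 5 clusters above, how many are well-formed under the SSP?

(a) [h ɫ]: profile 3-6 — obeys.
(b) [t ʀ r]: profile 1-7-7 — violates.
(c) [g ŋ]: profile 2-5 — obeys.
(d) [θ ʒ b]: profile 3-4-2 — violates.
(e) [g ʒ]: profile 2-4 — obeys.

3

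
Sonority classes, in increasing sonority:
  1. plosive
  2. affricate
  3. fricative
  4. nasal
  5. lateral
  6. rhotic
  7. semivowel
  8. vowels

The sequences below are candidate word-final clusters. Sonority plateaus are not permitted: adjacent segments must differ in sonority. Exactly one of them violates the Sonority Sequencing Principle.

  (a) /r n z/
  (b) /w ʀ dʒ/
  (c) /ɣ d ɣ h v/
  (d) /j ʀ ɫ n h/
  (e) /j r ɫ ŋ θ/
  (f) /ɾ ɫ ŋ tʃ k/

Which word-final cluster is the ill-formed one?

c

(a) /r n z/: profile 6-4-3 — obeys.
(b) /w ʀ dʒ/: profile 7-6-2 — obeys.
(c) /ɣ d ɣ h v/: profile 3-1-3-3-3 — violates.
(d) /j ʀ ɫ n h/: profile 7-6-5-4-3 — obeys.
(e) /j r ɫ ŋ θ/: profile 7-6-5-4-3 — obeys.
(f) /ɾ ɫ ŋ tʃ k/: profile 6-5-4-2-1 — obeys.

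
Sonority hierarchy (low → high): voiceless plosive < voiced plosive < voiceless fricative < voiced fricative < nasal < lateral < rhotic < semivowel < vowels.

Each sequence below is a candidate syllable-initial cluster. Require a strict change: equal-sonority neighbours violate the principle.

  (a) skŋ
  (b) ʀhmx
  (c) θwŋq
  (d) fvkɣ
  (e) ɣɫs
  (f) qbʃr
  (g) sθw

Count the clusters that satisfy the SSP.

(a) 3-1-5 → violates
(b) 7-3-5-3 → violates
(c) 3-8-5-1 → violates
(d) 3-4-1-4 → violates
(e) 4-6-3 → violates
(f) 1-2-3-7 → obeys
(g) 3-3-8 → violates

1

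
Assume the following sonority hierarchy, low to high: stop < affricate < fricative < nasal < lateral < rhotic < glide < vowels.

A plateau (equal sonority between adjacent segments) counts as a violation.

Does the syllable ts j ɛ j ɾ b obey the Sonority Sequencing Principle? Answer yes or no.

Onset: /ts/ is an affricate (sonority 2), /j/ is a glide (sonority 7); then the nucleus /ɛ/ (sonority 8).
Onset profile 2-7-8 — rises to the nucleus.
Coda: /j/ is a glide (sonority 7), /ɾ/ is a rhotic (sonority 6), /b/ is a stop (sonority 1).
Coda profile 8-7-6-1 — falls from the nucleus.

yes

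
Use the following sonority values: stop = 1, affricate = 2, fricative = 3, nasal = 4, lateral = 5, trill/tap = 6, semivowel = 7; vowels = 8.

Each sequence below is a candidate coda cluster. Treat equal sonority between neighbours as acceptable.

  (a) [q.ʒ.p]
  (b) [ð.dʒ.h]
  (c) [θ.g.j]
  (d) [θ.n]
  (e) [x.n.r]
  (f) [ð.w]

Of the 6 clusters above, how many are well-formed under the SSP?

0

(a) [q.ʒ.p]: profile 1-3-1 — violates.
(b) [ð.dʒ.h]: profile 3-2-3 — violates.
(c) [θ.g.j]: profile 3-1-7 — violates.
(d) [θ.n]: profile 3-4 — violates.
(e) [x.n.r]: profile 3-4-6 — violates.
(f) [ð.w]: profile 3-7 — violates.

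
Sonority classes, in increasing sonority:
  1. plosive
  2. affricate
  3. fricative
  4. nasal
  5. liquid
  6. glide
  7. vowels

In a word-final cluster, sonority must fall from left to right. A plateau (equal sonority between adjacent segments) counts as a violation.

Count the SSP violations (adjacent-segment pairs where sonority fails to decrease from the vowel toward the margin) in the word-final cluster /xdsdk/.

2

/x/: fricative = 3.
/d/: plosive = 1.
/s/: fricative = 3.
/d/: plosive = 1.
/k/: plosive = 1.
/x/→/d/: 3→1 (falls) — ok.
/d/→/s/: 1→3 (does not fall) — violation.
/s/→/d/: 3→1 (falls) — ok.
/d/→/k/: 1→1 (plateau) — violation.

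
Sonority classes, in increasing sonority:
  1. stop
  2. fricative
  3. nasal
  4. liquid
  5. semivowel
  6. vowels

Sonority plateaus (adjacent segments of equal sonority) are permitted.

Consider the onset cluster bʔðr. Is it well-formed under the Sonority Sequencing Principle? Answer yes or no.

yes

/b/ — stop, sonority 1.
/ʔ/ — stop, sonority 1.
/ð/ — fricative, sonority 2.
/r/ — liquid, sonority 4.
The profile 1-1-2-4 is non-decreasing (plateaus allowed), so the onset cluster satisfies the SSP.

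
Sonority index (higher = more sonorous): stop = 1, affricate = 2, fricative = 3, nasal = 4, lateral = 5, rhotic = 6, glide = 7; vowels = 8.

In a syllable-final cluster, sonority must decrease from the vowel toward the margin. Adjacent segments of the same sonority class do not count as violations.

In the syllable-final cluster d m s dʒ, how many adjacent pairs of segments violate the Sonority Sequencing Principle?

/d/ — stop, sonority 1.
/m/ — nasal, sonority 4.
/s/ — fricative, sonority 3.
/dʒ/ — affricate, sonority 2.
/d/→/m/: 1→4 (does not fall) — violation.
/m/→/s/: 4→3 (falls) — ok.
/s/→/dʒ/: 3→2 (falls) — ok.

1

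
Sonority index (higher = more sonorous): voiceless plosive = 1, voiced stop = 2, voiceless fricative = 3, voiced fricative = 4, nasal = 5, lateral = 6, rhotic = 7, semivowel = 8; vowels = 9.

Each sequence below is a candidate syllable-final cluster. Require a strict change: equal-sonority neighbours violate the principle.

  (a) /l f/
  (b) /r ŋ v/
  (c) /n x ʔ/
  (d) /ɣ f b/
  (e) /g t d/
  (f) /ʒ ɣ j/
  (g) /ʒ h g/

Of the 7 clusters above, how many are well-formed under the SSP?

5

(a) 6-3 → obeys
(b) 7-5-4 → obeys
(c) 5-3-1 → obeys
(d) 4-3-2 → obeys
(e) 2-1-2 → violates
(f) 4-4-8 → violates
(g) 4-3-2 → obeys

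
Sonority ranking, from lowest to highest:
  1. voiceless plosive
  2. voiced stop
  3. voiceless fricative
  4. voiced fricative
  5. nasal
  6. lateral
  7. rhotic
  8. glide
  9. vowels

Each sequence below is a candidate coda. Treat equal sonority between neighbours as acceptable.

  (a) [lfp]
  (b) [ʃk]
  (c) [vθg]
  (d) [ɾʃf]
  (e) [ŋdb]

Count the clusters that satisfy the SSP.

5

(a) sonority 6-3-1: well-formed.
(b) sonority 3-1: well-formed.
(c) sonority 4-3-2: well-formed.
(d) sonority 7-3-3: well-formed.
(e) sonority 5-2-2: well-formed.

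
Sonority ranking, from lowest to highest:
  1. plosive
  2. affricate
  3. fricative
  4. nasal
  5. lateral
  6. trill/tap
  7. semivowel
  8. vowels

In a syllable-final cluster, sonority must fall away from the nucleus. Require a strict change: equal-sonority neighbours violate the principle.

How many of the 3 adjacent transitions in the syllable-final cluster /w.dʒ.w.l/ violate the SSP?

/w/ — semivowel, sonority 7.
/dʒ/ — affricate, sonority 2.
/w/ — semivowel, sonority 7.
/l/ — lateral, sonority 5.
/w/→/dʒ/: 7→2 (falls) — ok.
/dʒ/→/w/: 2→7 (does not fall) — violation.
/w/→/l/: 7→5 (falls) — ok.

1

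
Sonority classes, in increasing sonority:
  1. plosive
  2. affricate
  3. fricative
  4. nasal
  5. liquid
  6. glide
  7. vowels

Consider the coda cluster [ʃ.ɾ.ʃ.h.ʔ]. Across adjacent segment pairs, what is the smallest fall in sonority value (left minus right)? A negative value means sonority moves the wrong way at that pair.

/ʃ/: fricative = 3.
/ɾ/: liquid = 5.
/ʃ/: fricative = 3.
/h/: fricative = 3.
/ʔ/: plosive = 1.
/ʃ/→/ɾ/: change -2.
/ɾ/→/ʃ/: change +2.
/ʃ/→/h/: change +0.
/h/→/ʔ/: change +2.
Minimum = -2.

-2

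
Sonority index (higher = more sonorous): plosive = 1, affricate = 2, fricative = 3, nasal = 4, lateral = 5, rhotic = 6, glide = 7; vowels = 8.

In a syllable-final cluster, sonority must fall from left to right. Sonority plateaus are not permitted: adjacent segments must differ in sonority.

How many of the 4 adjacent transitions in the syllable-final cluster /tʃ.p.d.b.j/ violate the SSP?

3

/tʃ/ is an affricate (sonority 2).
/p/ is a plosive (sonority 1).
/d/ is a plosive (sonority 1).
/b/ is a plosive (sonority 1).
/j/ is a glide (sonority 7).
/tʃ/→/p/: 2→1 (falls) — ok.
/p/→/d/: 1→1 (plateau) — violation.
/d/→/b/: 1→1 (plateau) — violation.
/b/→/j/: 1→7 (does not fall) — violation.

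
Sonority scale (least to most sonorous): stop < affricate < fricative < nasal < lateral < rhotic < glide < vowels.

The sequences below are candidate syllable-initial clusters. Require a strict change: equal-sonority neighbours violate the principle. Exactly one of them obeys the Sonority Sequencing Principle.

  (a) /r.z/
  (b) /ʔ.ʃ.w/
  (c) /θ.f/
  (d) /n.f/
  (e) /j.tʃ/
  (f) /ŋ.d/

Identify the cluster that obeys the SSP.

(a) 6-3 → violates
(b) 1-3-7 → obeys
(c) 3-3 → violates
(d) 4-3 → violates
(e) 7-2 → violates
(f) 4-1 → violates

b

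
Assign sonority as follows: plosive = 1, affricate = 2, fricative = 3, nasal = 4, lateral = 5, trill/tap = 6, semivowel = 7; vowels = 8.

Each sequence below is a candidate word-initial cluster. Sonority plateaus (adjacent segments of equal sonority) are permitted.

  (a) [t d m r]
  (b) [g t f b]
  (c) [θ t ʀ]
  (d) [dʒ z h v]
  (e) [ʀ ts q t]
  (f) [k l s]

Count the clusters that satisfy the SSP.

2

(a) [t d m r]: profile 1-1-4-6 — obeys.
(b) [g t f b]: profile 1-1-3-1 — violates.
(c) [θ t ʀ]: profile 3-1-6 — violates.
(d) [dʒ z h v]: profile 2-3-3-3 — obeys.
(e) [ʀ ts q t]: profile 6-2-1-1 — violates.
(f) [k l s]: profile 1-5-3 — violates.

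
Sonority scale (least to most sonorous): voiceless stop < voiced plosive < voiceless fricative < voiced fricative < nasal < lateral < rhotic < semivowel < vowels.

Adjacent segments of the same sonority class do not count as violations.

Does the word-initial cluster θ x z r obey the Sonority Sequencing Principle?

/θ/: voiceless fricative = 3.
/x/: voiceless fricative = 3.
/z/: voiced fricative = 4.
/r/: rhotic = 7.
The profile 3-3-4-7 is non-decreasing (plateaus allowed), so the word-initial cluster satisfies the SSP.

yes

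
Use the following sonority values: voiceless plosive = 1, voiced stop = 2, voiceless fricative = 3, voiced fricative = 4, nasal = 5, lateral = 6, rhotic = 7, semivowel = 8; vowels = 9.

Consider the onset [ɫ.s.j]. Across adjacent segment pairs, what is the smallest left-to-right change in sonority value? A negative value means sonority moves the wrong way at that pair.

/ɫ/ — lateral, sonority 6.
/s/ — voiceless fricative, sonority 3.
/j/ — semivowel, sonority 8.
/ɫ/→/s/: change -3.
/s/→/j/: change +5.
Minimum = -3.

-3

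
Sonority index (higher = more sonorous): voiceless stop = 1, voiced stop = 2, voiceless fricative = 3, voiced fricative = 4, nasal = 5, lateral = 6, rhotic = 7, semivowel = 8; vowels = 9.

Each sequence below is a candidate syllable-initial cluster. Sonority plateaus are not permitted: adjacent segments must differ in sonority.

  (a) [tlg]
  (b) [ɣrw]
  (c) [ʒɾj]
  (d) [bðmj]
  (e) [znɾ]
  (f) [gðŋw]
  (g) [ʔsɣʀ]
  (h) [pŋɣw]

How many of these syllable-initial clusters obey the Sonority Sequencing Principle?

(a) [tlg]: profile 1-6-2 — violates.
(b) [ɣrw]: profile 4-7-8 — obeys.
(c) [ʒɾj]: profile 4-7-8 — obeys.
(d) [bðmj]: profile 2-4-5-8 — obeys.
(e) [znɾ]: profile 4-5-7 — obeys.
(f) [gðŋw]: profile 2-4-5-8 — obeys.
(g) [ʔsɣʀ]: profile 1-3-4-7 — obeys.
(h) [pŋɣw]: profile 1-5-4-8 — violates.

6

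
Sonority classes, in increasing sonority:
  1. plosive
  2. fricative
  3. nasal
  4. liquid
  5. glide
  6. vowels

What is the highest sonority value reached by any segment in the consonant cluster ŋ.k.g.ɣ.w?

5

/ŋ/: nasal = 3.
/k/: plosive = 1.
/g/: plosive = 1.
/ɣ/: fricative = 2.
/w/: glide = 5.
The maximum is 5.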